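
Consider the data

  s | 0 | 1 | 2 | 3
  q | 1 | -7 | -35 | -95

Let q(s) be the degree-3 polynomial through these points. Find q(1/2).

-5/4

L_0(1/2) = (-1/2)·(-3/2)·(-5/2)/[(-1)·(-2)·(-3)] = 5/16
L_1(1/2) = (1/2)·(-3/2)·(-5/2)/[(1)·(-1)·(-2)] = 15/16
L_2(1/2) = (1/2)·(-1/2)·(-5/2)/[(2)·(1)·(-1)] = -5/16
L_3(1/2) = (1/2)·(-1/2)·(-3/2)/[(3)·(2)·(1)] = 1/16
Sum: 1·(5/16) + (-7)·(15/16) + (-35)·(-5/16) + (-95)·(1/16) = -5/4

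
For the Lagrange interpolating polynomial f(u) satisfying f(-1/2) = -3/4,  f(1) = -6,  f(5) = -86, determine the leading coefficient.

The leading coefficient equals the top divided difference f[-1/2,1,5].
f[-1/2,1] = (-6 - (-3/4)) / (1 - (-1/2)) = -7/2
f[1,5] = (-86 - (-6)) / (5 - 1) = -20
f[-1/2,1,5] = (-20 - (-7/2)) / (5 - (-1/2)) = -3

-3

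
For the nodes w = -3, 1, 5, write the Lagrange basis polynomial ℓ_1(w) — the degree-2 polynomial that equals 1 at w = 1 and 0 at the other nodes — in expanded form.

ℓ_1(w) = (w + 3)(w - 5) / [(4)·(-4)]
       = (w^2 - 2w - 15) / (-16)

ℓ_1(w) = -(1/16)w^2 + (1/8)w + 15/16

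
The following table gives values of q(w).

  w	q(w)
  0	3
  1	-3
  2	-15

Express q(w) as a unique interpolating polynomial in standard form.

q(w) = -3w^2 - 3w + 3

Newton's divided differences:
q[0,1] = (-3 - 3) / (1 - 0) = -6
q[1,2] = (-15 - (-3)) / (2 - 1) = -12
q[0,1,2] = (-12 - (-6)) / (2 - 0) = -3
q(w) = 3 + (-6)·w + (-3)·w(w - 1)
Expanding: q(w) = -3w^2 - 3w + 3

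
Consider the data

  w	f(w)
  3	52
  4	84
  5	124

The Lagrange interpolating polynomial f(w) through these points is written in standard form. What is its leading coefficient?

The leading coefficient equals the top divided difference f[3,4,5].
f[3,4] = (84 - 52) / (4 - 3) = 32
f[4,5] = (124 - 84) / (5 - 4) = 40
f[3,4,5] = (40 - 32) / (5 - 3) = 4

4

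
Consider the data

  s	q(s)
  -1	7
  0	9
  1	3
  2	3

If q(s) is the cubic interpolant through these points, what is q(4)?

Evaluate each Lagrange basis at s = 4:
L_0(4) = (4)·(3)·(2)/[(-1)·(-2)·(-3)] = -4
L_1(4) = (5)·(3)·(2)/[(1)·(-1)·(-2)] = 15
L_2(4) = (5)·(4)·(2)/[(2)·(1)·(-1)] = -20
L_3(4) = (5)·(4)·(3)/[(3)·(2)·(1)] = 10
Sum: 7·(-4) + 9·(15) + 3·(-20) + 3·(10) = 77

77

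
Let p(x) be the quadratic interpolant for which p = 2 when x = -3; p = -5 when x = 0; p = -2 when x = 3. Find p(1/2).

-187/36

Using Newton's divided-difference form:
p[-3,0] = (-5 - 2) / (0 - (-3)) = -7/3
p[0,3] = (-2 - (-5)) / (3 - 0) = 1
p[-3,0,3] = (1 - (-7/3)) / (3 - (-3)) = 5/9
p(1/2) = 2 + (-7/3)·(7/2) + (5/9)·(7/2)·(1/2) = -187/36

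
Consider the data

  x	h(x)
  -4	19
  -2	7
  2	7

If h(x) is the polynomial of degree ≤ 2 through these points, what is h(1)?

Evaluate each Lagrange basis at x = 1:
L_0(1) = (3)·(-1)/[(-2)·(-6)] = -1/4
L_1(1) = (5)·(-1)/[(2)·(-4)] = 5/8
L_2(1) = (5)·(3)/[(6)·(4)] = 5/8
Sum: 19·(-1/4) + 7·(5/8) + 7·(5/8) = 4

4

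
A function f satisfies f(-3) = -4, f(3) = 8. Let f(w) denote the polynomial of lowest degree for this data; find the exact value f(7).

16

Evaluate each Lagrange basis at w = 7:
L_0(7) = (4)/[(-6)] = -2/3
L_1(7) = (10)/[(6)] = 5/3
Sum: (-4)·(-2/3) + 8·(5/3) = 16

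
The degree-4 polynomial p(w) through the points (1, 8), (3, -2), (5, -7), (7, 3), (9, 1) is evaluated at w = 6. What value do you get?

-391/128

Evaluate each Lagrange basis at w = 6:
L_0(6) = (3)·(1)·(-1)·(-3)/[(-2)·(-4)·(-6)·(-8)] = 3/128
L_1(6) = (5)·(1)·(-1)·(-3)/[(2)·(-2)·(-4)·(-6)] = -5/32
L_2(6) = (5)·(3)·(-1)·(-3)/[(4)·(2)·(-2)·(-4)] = 45/64
L_3(6) = (5)·(3)·(1)·(-3)/[(6)·(4)·(2)·(-2)] = 15/32
L_4(6) = (5)·(3)·(1)·(-1)/[(8)·(6)·(4)·(2)] = -5/128
Sum: 8·(3/128) + (-2)·(-5/32) + (-7)·(45/64) + 3·(15/32) + 1·(-5/128) = -391/128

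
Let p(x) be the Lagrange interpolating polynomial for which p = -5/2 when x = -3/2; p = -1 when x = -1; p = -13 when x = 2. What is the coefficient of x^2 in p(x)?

-2

The leading coefficient equals the top divided difference p[-3/2,-1,2].
p[-3/2,-1] = (-1 - (-5/2)) / (-1 - (-3/2)) = 3
p[-1,2] = (-13 - (-1)) / (2 - (-1)) = -4
p[-3/2,-1,2] = (-4 - 3) / (2 - (-3/2)) = -2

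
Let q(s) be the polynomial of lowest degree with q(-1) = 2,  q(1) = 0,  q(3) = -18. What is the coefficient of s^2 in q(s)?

-2

The leading coefficient equals the top divided difference q[-1,1,3].
q[-1,1] = (0 - 2) / (1 - (-1)) = -1
q[1,3] = (-18 - 0) / (3 - 1) = -9
q[-1,1,3] = (-9 - (-1)) / (3 - (-1)) = -2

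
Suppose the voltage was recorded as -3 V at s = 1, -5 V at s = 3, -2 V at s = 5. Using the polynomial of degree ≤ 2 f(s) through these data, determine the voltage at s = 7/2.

Using Newton's divided-difference form:
f[1,3] = (-5 - (-3)) / (3 - 1) = -1
f[3,5] = (-2 - (-5)) / (5 - 3) = 3/2
f[1,3,5] = (3/2 - (-1)) / (5 - 1) = 5/8
f(7/2) = -3 + (-1)·(5/2) + (5/8)·(5/2)·(1/2) = -151/32

-151/32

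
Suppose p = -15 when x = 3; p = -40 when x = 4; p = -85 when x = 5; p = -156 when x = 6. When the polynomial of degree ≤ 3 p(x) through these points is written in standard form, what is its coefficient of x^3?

The leading coefficient equals the top divided difference p[3,4,5,6].
p[3,4] = (-40 - (-15)) / (4 - 3) = -25
p[4,5] = (-85 - (-40)) / (5 - 4) = -45
p[5,6] = (-156 - (-85)) / (6 - 5) = -71
p[3,4,5] = (-45 - (-25)) / (5 - 3) = -10
p[4,5,6] = (-71 - (-45)) / (6 - 4) = -13
p[3,4,5,6] = (-13 - (-10)) / (6 - 3) = -1

-1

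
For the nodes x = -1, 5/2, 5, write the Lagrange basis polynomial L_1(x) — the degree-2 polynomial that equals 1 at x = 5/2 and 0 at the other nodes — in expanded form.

L_1(x) = -(4/35)x^2 + (16/35)x + 4/7

L_1(x) = (x + 1)(x - 5) / [(7/2)·(-5/2)]
       = (x^2 - 4x - 5) / (-35/4)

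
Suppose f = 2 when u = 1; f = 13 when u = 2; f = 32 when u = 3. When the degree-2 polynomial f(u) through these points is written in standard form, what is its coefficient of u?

L_0(u) = (u - 2)(u - 3) / [2] = (1/2)u^2 - (5/2)u + 3
L_1(u) = (u - 1)(u - 3) / [-1] = -u^2 + 4u - 3
L_2(u) = (u - 1)(u - 2) / [2] = (1/2)u^2 - (3/2)u + 1
f(u) = 2·L_0 + 13·L_1 + 32·L_2
Only the coefficient of u is needed; take it from each L_i and combine:
2·(-5/2) + 13·(4) + 32·(-3/2) = -1

-1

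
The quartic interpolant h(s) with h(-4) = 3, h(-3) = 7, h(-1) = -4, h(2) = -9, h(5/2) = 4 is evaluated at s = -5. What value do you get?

-3022/429

L_0(-5) = (-2)·(-4)·(-7)·(-15/2)/[(-1)·(-3)·(-6)·(-13/2)] = 140/39
L_1(-5) = (-1)·(-4)·(-7)·(-15/2)/[(1)·(-2)·(-5)·(-11/2)] = -42/11
L_2(-5) = (-1)·(-2)·(-7)·(-15/2)/[(3)·(2)·(-3)·(-7/2)] = 5/3
L_3(-5) = (-1)·(-2)·(-4)·(-15/2)/[(6)·(5)·(3)·(-1/2)] = -4/3
L_4(-5) = (-1)·(-2)·(-4)·(-7)/[(13/2)·(11/2)·(7/2)·(1/2)] = 128/143
Sum: 3·(140/39) + 7·(-42/11) + (-4)·(5/3) + (-9)·(-4/3) + 4·(128/143) = -3022/429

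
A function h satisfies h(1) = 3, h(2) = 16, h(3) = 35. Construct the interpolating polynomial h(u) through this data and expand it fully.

h(u) = 3u^2 + 4u - 4

Build the Lagrange basis polynomials:
L_0(u) = (u - 2)(u - 3) / [2] = (1/2)u^2 - (5/2)u + 3
L_1(u) = (u - 1)(u - 3) / [-1] = -u^2 + 4u - 3
L_2(u) = (u - 1)(u - 2) / [2] = (1/2)u^2 - (3/2)u + 1
h(u) = 3·L_0 + 16·L_1 + 35·L_2
  3·L_0(u) = (3/2)u^2 - (15/2)u + 9
  16·L_1(u) = -16u^2 + 64u - 48
  35·L_2(u) = (35/2)u^2 - (105/2)u + 35
Adding term by term: 3u^2 + 4u - 4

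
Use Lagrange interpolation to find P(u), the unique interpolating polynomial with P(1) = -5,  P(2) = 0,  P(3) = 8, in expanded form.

P(u) = (3/2)u^2 + (1/2)u - 7

L_0(u) = (u - 2)(u - 3) / [2] = (1/2)u^2 - (5/2)u + 3
L_1(u) = (u - 1)(u - 3) / [-1] = -u^2 + 4u - 3
L_2(u) = (u - 1)(u - 2) / [2] = (1/2)u^2 - (3/2)u + 1
P(u) = (-5)·L_0 + 0·L_1 + 8·L_2
  (-5)·L_0(u) = -(5/2)u^2 + (25/2)u - 15
  0·L_1(u) = 0
  8·L_2(u) = 4u^2 - 12u + 8
Adding term by term: (3/2)u^2 + (1/2)u - 7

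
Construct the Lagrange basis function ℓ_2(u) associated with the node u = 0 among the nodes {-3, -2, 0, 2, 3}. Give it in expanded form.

ℓ_2(u) = (u + 3)(u + 2)(u - 2)(u - 3) / [(3)·(2)·(-2)·(-3)]
       = (u^4 - 13u^2 + 36) / (36)

ℓ_2(u) = (1/36)u^4 - (13/36)u^2 + 1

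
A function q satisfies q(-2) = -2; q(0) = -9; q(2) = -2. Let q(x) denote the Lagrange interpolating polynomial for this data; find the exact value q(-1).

Evaluate each Lagrange basis at x = -1:
L_0(-1) = (-1)·(-3)/[(-2)·(-4)] = 3/8
L_1(-1) = (1)·(-3)/[(2)·(-2)] = 3/4
L_2(-1) = (1)·(-1)/[(4)·(2)] = -1/8
Sum: (-2)·(3/8) + (-9)·(3/4) + (-2)·(-1/8) = -29/4

-29/4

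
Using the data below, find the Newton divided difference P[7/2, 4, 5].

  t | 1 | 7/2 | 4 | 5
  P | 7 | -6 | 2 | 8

P[7/2,4] = (2 - (-6)) / (4 - 7/2) = 16
P[4,5] = (8 - 2) / (5 - 4) = 6
P[7/2,4,5] = (6 - 16) / (5 - 7/2) = -20/3

-20/3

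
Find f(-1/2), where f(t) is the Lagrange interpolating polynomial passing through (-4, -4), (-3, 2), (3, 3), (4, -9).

Evaluate each Lagrange basis at t = -1/2:
L_0(-1/2) = (5/2)·(-7/2)·(-9/2)/[(-1)·(-7)·(-8)] = -45/64
L_1(-1/2) = (7/2)·(-7/2)·(-9/2)/[(1)·(-6)·(-7)] = 21/16
L_2(-1/2) = (7/2)·(5/2)·(-9/2)/[(7)·(6)·(-1)] = 15/16
L_3(-1/2) = (7/2)·(5/2)·(-7/2)/[(8)·(7)·(1)] = -35/64
Sum: (-4)·(-45/64) + 2·(21/16) + 3·(15/16) + (-9)·(-35/64) = 843/64

843/64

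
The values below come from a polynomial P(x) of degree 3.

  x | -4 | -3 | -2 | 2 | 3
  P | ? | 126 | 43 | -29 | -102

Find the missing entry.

283

The 4 known values determine P uniquely (degree ≤ 3).
L_0(-4) = (-2)·(-6)·(-7)/[(-1)·(-5)·(-6)] = 14/5
L_1(-4) = (-1)·(-6)·(-7)/[(1)·(-4)·(-5)] = -21/10
L_2(-4) = (-1)·(-2)·(-7)/[(5)·(4)·(-1)] = 7/10
L_3(-4) = (-1)·(-2)·(-6)/[(6)·(5)·(1)] = -2/5
Sum: 126·(14/5) + 43·(-21/10) + (-29)·(7/10) + (-102)·(-2/5) = 283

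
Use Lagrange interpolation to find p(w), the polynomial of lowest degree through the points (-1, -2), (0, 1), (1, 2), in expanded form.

Build the Lagrange basis polynomials:
L_0(w) = w(w - 1) / [2] = (1/2)w^2 - (1/2)w
L_1(w) = (w + 1)(w - 1) / [-1] = -w^2 + 1
L_2(w) = (w + 1)w / [2] = (1/2)w^2 + (1/2)w
p(w) = (-2)·L_0 + 1·L_1 + 2·L_2
  (-2)·L_0(w) = -w^2 + w
  1·L_1(w) = -w^2 + 1
  2·L_2(w) = w^2 + w
Adding term by term: -w^2 + 2w + 1

p(w) = -w^2 + 2w + 1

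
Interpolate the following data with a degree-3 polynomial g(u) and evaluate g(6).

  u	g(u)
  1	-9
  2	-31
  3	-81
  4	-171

-519

Evaluate each Lagrange basis at u = 6:
L_0(6) = (4)·(3)·(2)/[(-1)·(-2)·(-3)] = -4
L_1(6) = (5)·(3)·(2)/[(1)·(-1)·(-2)] = 15
L_2(6) = (5)·(4)·(2)/[(2)·(1)·(-1)] = -20
L_3(6) = (5)·(4)·(3)/[(3)·(2)·(1)] = 10
Sum: (-9)·(-4) + (-31)·(15) + (-81)·(-20) + (-171)·(10) = -519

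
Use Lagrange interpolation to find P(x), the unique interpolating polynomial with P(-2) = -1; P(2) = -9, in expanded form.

Build the Lagrange basis polynomials:
L_0(x) = (x - 2) / [-4] = -(1/4)x + 1/2
L_1(x) = (x + 2) / [4] = (1/4)x + 1/2
P(x) = (-1)·L_0 + (-9)·L_1
  (-1)·L_0(x) = (1/4)x - 1/2
  (-9)·L_1(x) = -(9/4)x - 9/2
Adding term by term: -2x - 5

P(x) = -2x - 5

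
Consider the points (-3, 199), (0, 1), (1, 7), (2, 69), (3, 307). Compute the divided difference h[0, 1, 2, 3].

20

h[0,1] = (7 - 1) / (1 - 0) = 6
h[1,2] = (69 - 7) / (2 - 1) = 62
h[2,3] = (307 - 69) / (3 - 2) = 238
h[0,1,2] = (62 - 6) / (2 - 0) = 28
h[1,2,3] = (238 - 62) / (3 - 1) = 88
h[0,1,2,3] = (88 - 28) / (3 - 0) = 20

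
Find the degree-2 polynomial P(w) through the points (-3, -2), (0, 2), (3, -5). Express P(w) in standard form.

L_0(w) = w(w - 3) / [18] = (1/18)w^2 - (1/6)w
L_1(w) = (w + 3)(w - 3) / [-9] = -(1/9)w^2 + 1
L_2(w) = (w + 3)w / [18] = (1/18)w^2 + (1/6)w
P(w) = (-2)·L_0 + 2·L_1 + (-5)·L_2
  (-2)·L_0(w) = -(1/9)w^2 + (1/3)w
  2·L_1(w) = -(2/9)w^2 + 2
  (-5)·L_2(w) = -(5/18)w^2 - (5/6)w
Adding term by term: -(11/18)w^2 - (1/2)w + 2

P(w) = -(11/18)w^2 - (1/2)w + 2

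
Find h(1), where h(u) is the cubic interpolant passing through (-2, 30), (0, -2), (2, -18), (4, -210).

Using Newton's divided-difference form:
h[-2,0] = (-2 - 30) / (0 - (-2)) = -16
h[0,2] = (-18 - (-2)) / (2 - 0) = -8
h[2,4] = (-210 - (-18)) / (4 - 2) = -96
h[-2,0,2] = (-8 - (-16)) / (2 - (-2)) = 2
h[0,2,4] = (-96 - (-8)) / (4 - 0) = -22
h[-2,0,2,4] = (-22 - 2) / (4 - (-2)) = -4
h(1) = 30 + (-16)·(3) + 2·(3)·(1) + (-4)·(3)·(1)·(-1) = 0

0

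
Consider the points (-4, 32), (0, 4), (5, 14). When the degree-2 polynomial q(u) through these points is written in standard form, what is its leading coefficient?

The leading coefficient equals the top divided difference q[-4,0,5].
q[-4,0] = (4 - 32) / (0 - (-4)) = -7
q[0,5] = (14 - 4) / (5 - 0) = 2
q[-4,0,5] = (2 - (-7)) / (5 - (-4)) = 1

1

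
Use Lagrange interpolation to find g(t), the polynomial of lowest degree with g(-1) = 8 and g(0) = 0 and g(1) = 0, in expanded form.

Build the Lagrange basis polynomials:
L_0(t) = t(t - 1) / [2] = (1/2)t^2 - (1/2)t
L_1(t) = (t + 1)(t - 1) / [-1] = -t^2 + 1
L_2(t) = (t + 1)t / [2] = (1/2)t^2 + (1/2)t
g(t) = 8·L_0 + 0·L_1 + 0·L_2
  8·L_0(t) = 4t^2 - 4t
  0·L_1(t) = 0
  0·L_2(t) = 0
Adding term by term: 4t^2 - 4t

g(t) = 4t^2 - 4t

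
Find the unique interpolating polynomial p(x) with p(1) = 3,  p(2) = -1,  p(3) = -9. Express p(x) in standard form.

Newton's divided differences:
p[1,2] = (-1 - 3) / (2 - 1) = -4
p[2,3] = (-9 - (-1)) / (3 - 2) = -8
p[1,2,3] = (-8 - (-4)) / (3 - 1) = -2
p(x) = 3 + (-4)·(x - 1) + (-2)·(x - 1)(x - 2)
Expanding: p(x) = -2x^2 + 2x + 3

p(x) = -2x^2 + 2x + 3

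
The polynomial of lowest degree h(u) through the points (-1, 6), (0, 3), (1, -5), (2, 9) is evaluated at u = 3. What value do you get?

72

Evaluate each Lagrange basis at u = 3:
L_0(3) = (3)·(2)·(1)/[(-1)·(-2)·(-3)] = -1
L_1(3) = (4)·(2)·(1)/[(1)·(-1)·(-2)] = 4
L_2(3) = (4)·(3)·(1)/[(2)·(1)·(-1)] = -6
L_3(3) = (4)·(3)·(2)/[(3)·(2)·(1)] = 4
Sum: 6·(-1) + 3·(4) + (-5)·(-6) + 9·(4) = 72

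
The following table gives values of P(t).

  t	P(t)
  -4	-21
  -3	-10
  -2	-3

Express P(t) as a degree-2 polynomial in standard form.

L_0(t) = (t + 3)(t + 2) / [2] = (1/2)t^2 + (5/2)t + 3
L_1(t) = (t + 4)(t + 2) / [-1] = -t^2 - 6t - 8
L_2(t) = (t + 4)(t + 3) / [2] = (1/2)t^2 + (7/2)t + 6
P(t) = (-21)·L_0 + (-10)·L_1 + (-3)·L_2
  (-21)·L_0(t) = -(21/2)t^2 - (105/2)t - 63
  (-10)·L_1(t) = 10t^2 + 60t + 80
  (-3)·L_2(t) = -(3/2)t^2 - (21/2)t - 18
Adding term by term: -2t^2 - 3t - 1

P(t) = -2t^2 - 3t - 1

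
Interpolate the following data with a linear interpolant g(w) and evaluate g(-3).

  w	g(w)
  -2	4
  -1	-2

10

L_0(-3) = (-2)/[(-1)] = 2
L_1(-3) = (-1)/[(1)] = -1
Sum: 4·(2) + (-2)·(-1) = 10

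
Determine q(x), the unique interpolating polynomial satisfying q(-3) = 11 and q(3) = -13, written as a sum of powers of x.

L_0(x) = (x - 3) / [-6] = -(1/6)x + 1/2
L_1(x) = (x + 3) / [6] = (1/6)x + 1/2
q(x) = 11·L_0 + (-13)·L_1
  11·L_0(x) = -(11/6)x + 11/2
  (-13)·L_1(x) = -(13/6)x - 13/2
Adding term by term: -4x - 1

q(x) = -4x - 1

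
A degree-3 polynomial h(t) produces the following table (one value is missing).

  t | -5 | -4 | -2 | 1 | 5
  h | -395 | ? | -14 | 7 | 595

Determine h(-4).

The 4 known values determine h uniquely (degree ≤ 3).
Evaluate each Lagrange basis at t = -4:
L_0(-4) = (-2)·(-5)·(-9)/[(-3)·(-6)·(-10)] = 1/2
L_1(-4) = (1)·(-5)·(-9)/[(3)·(-3)·(-7)] = 5/7
L_2(-4) = (1)·(-2)·(-9)/[(6)·(3)·(-4)] = -1/4
L_3(-4) = (1)·(-2)·(-5)/[(10)·(7)·(4)] = 1/28
Sum: (-395)·(1/2) + (-14)·(5/7) + 7·(-1/4) + 595·(1/28) = -188

-188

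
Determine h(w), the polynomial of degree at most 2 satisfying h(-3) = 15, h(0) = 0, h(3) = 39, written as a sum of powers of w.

Newton's divided differences:
h[-3,0] = (0 - 15) / (0 - (-3)) = -5
h[0,3] = (39 - 0) / (3 - 0) = 13
h[-3,0,3] = (13 - (-5)) / (3 - (-3)) = 3
h(w) = 15 + (-5)·(w + 3) + 3·(w + 3)w
Expanding: h(w) = 3w^2 + 4w

h(w) = 3w^2 + 4w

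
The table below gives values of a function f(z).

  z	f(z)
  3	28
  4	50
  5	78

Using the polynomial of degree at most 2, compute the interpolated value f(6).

Using Newton's divided-difference form:
f[3,4] = (50 - 28) / (4 - 3) = 22
f[4,5] = (78 - 50) / (5 - 4) = 28
f[3,4,5] = (28 - 22) / (5 - 3) = 3
f(6) = 28 + 22·(3) + 3·(3)·(2) = 112

112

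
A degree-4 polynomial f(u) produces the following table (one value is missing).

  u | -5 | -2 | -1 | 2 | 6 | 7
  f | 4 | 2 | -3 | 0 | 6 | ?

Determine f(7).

-1325/77

The 5 known values determine f uniquely (degree ≤ 4).
Evaluate each Lagrange basis at u = 7:
L_0(7) = (9)·(8)·(5)·(1)/[(-3)·(-4)·(-7)·(-11)] = 30/77
L_1(7) = (12)·(8)·(5)·(1)/[(3)·(-1)·(-4)·(-8)] = -5
L_2(7) = (12)·(9)·(5)·(1)/[(4)·(1)·(-3)·(-7)] = 45/7
L_3(7) = (12)·(9)·(8)·(1)/[(7)·(4)·(3)·(-4)] = -18/7
L_4(7) = (12)·(9)·(8)·(5)/[(11)·(8)·(7)·(4)] = 135/77
Sum: 4·(30/77) + 2·(-5) + (-3)·(45/7) + 0 + 6·(135/77) = -1325/77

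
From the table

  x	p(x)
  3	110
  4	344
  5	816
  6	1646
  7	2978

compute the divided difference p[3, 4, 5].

119

p[3,4] = (344 - 110) / (4 - 3) = 234
p[4,5] = (816 - 344) / (5 - 4) = 472
p[3,4,5] = (472 - 234) / (5 - 3) = 119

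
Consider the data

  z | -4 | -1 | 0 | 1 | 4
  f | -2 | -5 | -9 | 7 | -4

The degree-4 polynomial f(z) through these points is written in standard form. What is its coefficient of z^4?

The leading coefficient equals the top divided difference f[-4,-1,0,1,4].
f[-4,-1] = (-5 - (-2)) / (-1 - (-4)) = -1
f[-1,0] = (-9 - (-5)) / (0 - (-1)) = -4
f[0,1] = (7 - (-9)) / (1 - 0) = 16
f[1,4] = (-4 - 7) / (4 - 1) = -11/3
f[-4,-1,0] = (-4 - (-1)) / (0 - (-4)) = -3/4
f[-1,0,1] = (16 - (-4)) / (1 - (-1)) = 10
f[0,1,4] = (-11/3 - 16) / (4 - 0) = -59/12
f[-4,-1,0,1] = (10 - (-3/4)) / (1 - (-4)) = 43/20
f[-1,0,1,4] = (-59/12 - 10) / (4 - (-1)) = -179/60
f[-4,-1,0,1,4] = (-179/60 - 43/20) / (4 - (-4)) = -77/120

-77/120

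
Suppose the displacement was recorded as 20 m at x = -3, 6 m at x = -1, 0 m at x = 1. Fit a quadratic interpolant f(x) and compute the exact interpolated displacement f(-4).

Evaluate each Lagrange basis at x = -4:
L_0(-4) = (-3)·(-5)/[(-2)·(-4)] = 15/8
L_1(-4) = (-1)·(-5)/[(2)·(-2)] = -5/4
L_2(-4) = (-1)·(-3)/[(4)·(2)] = 3/8
Sum: 20·(15/8) + 6·(-5/4) + 0 = 30

30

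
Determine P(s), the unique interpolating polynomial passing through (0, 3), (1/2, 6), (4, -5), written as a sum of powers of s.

Build the Lagrange basis polynomials:
L_0(s) = (s - 1/2)(s - 4) / [2] = (1/2)s^2 - (9/4)s + 1
L_1(s) = s(s - 4) / [-7/4] = -(4/7)s^2 + (16/7)s
L_2(s) = s(s - 1/2) / [14] = (1/14)s^2 - (1/28)s
P(s) = 3·L_0 + 6·L_1 + (-5)·L_2
  3·L_0(s) = (3/2)s^2 - (27/4)s + 3
  6·L_1(s) = -(24/7)s^2 + (96/7)s
  (-5)·L_2(s) = -(5/14)s^2 + (5/28)s
Adding term by term: -(16/7)s^2 + (50/7)s + 3

P(s) = -(16/7)s^2 + (50/7)s + 3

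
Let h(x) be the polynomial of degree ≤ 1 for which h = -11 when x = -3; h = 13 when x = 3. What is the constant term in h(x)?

Build the Lagrange basis polynomials:
L_0(x) = (x - 3) / [-6] = -(1/6)x + 1/2
L_1(x) = (x + 3) / [6] = (1/6)x + 1/2
h(x) = (-11)·L_0 + 13·L_1
Only the constant term is needed; take it from each L_i and combine:
(-11)·(1/2) + 13·(1/2) = 1

1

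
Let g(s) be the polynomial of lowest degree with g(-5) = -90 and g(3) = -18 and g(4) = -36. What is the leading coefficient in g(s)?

The leading coefficient equals the top divided difference g[-5,3,4].
g[-5,3] = (-18 - (-90)) / (3 - (-5)) = 9
g[3,4] = (-36 - (-18)) / (4 - 3) = -18
g[-5,3,4] = (-18 - 9) / (4 - (-5)) = -3

-3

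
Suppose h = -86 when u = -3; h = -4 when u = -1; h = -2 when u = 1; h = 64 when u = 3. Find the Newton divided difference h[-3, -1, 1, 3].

h[-3,-1] = (-4 - (-86)) / (-1 - (-3)) = 41
h[-1,1] = (-2 - (-4)) / (1 - (-1)) = 1
h[1,3] = (64 - (-2)) / (3 - 1) = 33
h[-3,-1,1] = (1 - 41) / (1 - (-3)) = -10
h[-1,1,3] = (33 - 1) / (3 - (-1)) = 8
h[-3,-1,1,3] = (8 - (-10)) / (3 - (-3)) = 3

3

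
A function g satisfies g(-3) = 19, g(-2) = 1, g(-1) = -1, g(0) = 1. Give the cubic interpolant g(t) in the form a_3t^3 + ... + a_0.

g(t) = -2t^3 - 4t^2 + 1

Build the Lagrange basis polynomials:
L_0(t) = (t + 2)(t + 1)t / [-6] = -(1/6)t^3 - (1/2)t^2 - (1/3)t
L_1(t) = (t + 3)(t + 1)t / [2] = (1/2)t^3 + 2t^2 + (3/2)t
L_2(t) = (t + 3)(t + 2)t / [-2] = -(1/2)t^3 - (5/2)t^2 - 3t
L_3(t) = (t + 3)(t + 2)(t + 1) / [6] = (1/6)t^3 + t^2 + (11/6)t + 1
g(t) = 19·L_0 + 1·L_1 + (-1)·L_2 + 1·L_3
  19·L_0(t) = -(19/6)t^3 - (19/2)t^2 - (19/3)t
  1·L_1(t) = (1/2)t^3 + 2t^2 + (3/2)t
  (-1)·L_2(t) = (1/2)t^3 + (5/2)t^2 + 3t
  1·L_3(t) = (1/6)t^3 + t^2 + (11/6)t + 1
Adding term by term: -2t^3 - 4t^2 + 1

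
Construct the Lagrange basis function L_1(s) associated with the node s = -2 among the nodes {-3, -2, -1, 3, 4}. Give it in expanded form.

L_1(s) = (s + 3)(s + 1)(s - 3)(s - 4) / [(1)·(-1)·(-5)·(-6)]
       = (s^4 - 3s^3 - 13s^2 + 27s + 36) / (-30)

L_1(s) = -(1/30)s^4 + (1/10)s^3 + (13/30)s^2 - (9/10)s - 6/5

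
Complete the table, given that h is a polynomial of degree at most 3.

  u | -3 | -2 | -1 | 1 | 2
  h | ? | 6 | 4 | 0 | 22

-8

The 4 known values determine h uniquely (degree ≤ 3).
L_0(-3) = (-2)·(-4)·(-5)/[(-1)·(-3)·(-4)] = 10/3
L_1(-3) = (-1)·(-4)·(-5)/[(1)·(-2)·(-3)] = -10/3
L_2(-3) = (-1)·(-2)·(-5)/[(3)·(2)·(-1)] = 5/3
L_3(-3) = (-1)·(-2)·(-4)/[(4)·(3)·(1)] = -2/3
Sum: 6·(10/3) + 4·(-10/3) + 0 + 22·(-2/3) = -8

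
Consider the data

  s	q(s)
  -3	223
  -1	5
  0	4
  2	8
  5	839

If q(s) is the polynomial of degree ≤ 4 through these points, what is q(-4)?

668

L_0(-4) = (-3)·(-4)·(-6)·(-9)/[(-2)·(-3)·(-5)·(-8)] = 27/10
L_1(-4) = (-1)·(-4)·(-6)·(-9)/[(2)·(-1)·(-3)·(-6)] = -6
L_2(-4) = (-1)·(-3)·(-6)·(-9)/[(3)·(1)·(-2)·(-5)] = 27/5
L_3(-4) = (-1)·(-3)·(-4)·(-9)/[(5)·(3)·(2)·(-3)] = -6/5
L_4(-4) = (-1)·(-3)·(-4)·(-6)/[(8)·(6)·(5)·(3)] = 1/10
Sum: 223·(27/10) + 5·(-6) + 4·(27/5) + 8·(-6/5) + 839·(1/10) = 668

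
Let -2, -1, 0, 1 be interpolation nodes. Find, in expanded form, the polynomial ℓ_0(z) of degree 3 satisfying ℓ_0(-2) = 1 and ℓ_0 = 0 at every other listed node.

ℓ_0(z) = -(1/6)z^3 + (1/6)z

ℓ_0(z) = (z + 1)z(z - 1) / [(-1)·(-2)·(-3)]
       = (z^3 - z) / (-6)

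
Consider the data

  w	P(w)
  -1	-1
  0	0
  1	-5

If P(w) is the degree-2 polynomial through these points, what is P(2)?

Evaluate each Lagrange basis at w = 2:
L_0(2) = (2)·(1)/[(-1)·(-2)] = 1
L_1(2) = (3)·(1)/[(1)·(-1)] = -3
L_2(2) = (3)·(2)/[(2)·(1)] = 3
Sum: (-1)·(1) + 0 + (-5)·(3) = -16

-16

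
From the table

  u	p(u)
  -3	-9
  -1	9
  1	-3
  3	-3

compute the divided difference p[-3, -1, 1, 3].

7/8

p[-3,-1] = (9 - (-9)) / (-1 - (-3)) = 9
p[-1,1] = (-3 - 9) / (1 - (-1)) = -6
p[1,3] = (-3 - (-3)) / (3 - 1) = 0
p[-3,-1,1] = (-6 - 9) / (1 - (-3)) = -15/4
p[-1,1,3] = (0 - (-6)) / (3 - (-1)) = 3/2
p[-3,-1,1,3] = (3/2 - (-15/4)) / (3 - (-3)) = 7/8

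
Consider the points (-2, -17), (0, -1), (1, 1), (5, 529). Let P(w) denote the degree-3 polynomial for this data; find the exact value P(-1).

1

Evaluate each Lagrange basis at w = -1:
L_0(-1) = (-1)·(-2)·(-6)/[(-2)·(-3)·(-7)] = 2/7
L_1(-1) = (1)·(-2)·(-6)/[(2)·(-1)·(-5)] = 6/5
L_2(-1) = (1)·(-1)·(-6)/[(3)·(1)·(-4)] = -1/2
L_3(-1) = (1)·(-1)·(-2)/[(7)·(5)·(4)] = 1/70
Sum: (-17)·(2/7) + (-1)·(6/5) + 1·(-1/2) + 529·(1/70) = 1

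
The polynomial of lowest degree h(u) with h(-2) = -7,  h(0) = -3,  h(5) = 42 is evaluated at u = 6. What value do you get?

57

Using Newton's divided-difference form:
h[-2,0] = (-3 - (-7)) / (0 - (-2)) = 2
h[0,5] = (42 - (-3)) / (5 - 0) = 9
h[-2,0,5] = (9 - 2) / (5 - (-2)) = 1
h(6) = -7 + 2·(8) + 1·(8)·(6) = 57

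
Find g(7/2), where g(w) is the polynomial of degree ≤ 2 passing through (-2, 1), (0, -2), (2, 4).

461/32

Using Newton's divided-difference form:
g[-2,0] = (-2 - 1) / (0 - (-2)) = -3/2
g[0,2] = (4 - (-2)) / (2 - 0) = 3
g[-2,0,2] = (3 - (-3/2)) / (2 - (-2)) = 9/8
g(7/2) = 1 + (-3/2)·(11/2) + (9/8)·(11/2)·(7/2) = 461/32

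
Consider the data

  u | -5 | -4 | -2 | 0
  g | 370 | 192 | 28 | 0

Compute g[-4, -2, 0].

17

g[-4,-2] = (28 - 192) / (-2 - (-4)) = -82
g[-2,0] = (0 - 28) / (0 - (-2)) = -14
g[-4,-2,0] = (-14 - (-82)) / (0 - (-4)) = 17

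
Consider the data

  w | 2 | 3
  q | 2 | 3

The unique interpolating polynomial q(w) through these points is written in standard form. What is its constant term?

0

Build the Lagrange basis polynomials:
L_0(w) = (w - 3) / [-1] = -w + 3
L_1(w) = (w - 2) / [1] = w - 2
q(w) = 2·L_0 + 3·L_1
Only the constant term is needed; take it from each L_i and combine:
2·(3) + 3·(-2) = 0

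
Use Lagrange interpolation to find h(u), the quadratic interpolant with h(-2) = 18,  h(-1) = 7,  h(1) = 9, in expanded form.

Build the Lagrange basis polynomials:
L_0(u) = (u + 1)(u - 1) / [3] = (1/3)u^2 - 1/3
L_1(u) = (u + 2)(u - 1) / [-2] = -(1/2)u^2 - (1/2)u + 1
L_2(u) = (u + 2)(u + 1) / [6] = (1/6)u^2 + (1/2)u + 1/3
h(u) = 18·L_0 + 7·L_1 + 9·L_2
  18·L_0(u) = 6u^2 - 6
  7·L_1(u) = -(7/2)u^2 - (7/2)u + 7
  9·L_2(u) = (3/2)u^2 + (9/2)u + 3
Adding term by term: 4u^2 + u + 4

h(u) = 4u^2 + u + 4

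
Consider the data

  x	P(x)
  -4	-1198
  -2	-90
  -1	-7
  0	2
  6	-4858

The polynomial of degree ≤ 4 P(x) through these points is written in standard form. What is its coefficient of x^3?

2

Build the Lagrange basis polynomials:
L_0(x) = (x + 2)(x + 1)x(x - 6) / [240] = (1/240)x^4 - (1/80)x^3 - (1/15)x^2 - (1/20)x
L_1(x) = (x + 4)(x + 1)x(x - 6) / [-32] = -(1/32)x^4 + (1/32)x^3 + (13/16)x^2 + (3/4)x
L_2(x) = (x + 4)(x + 2)x(x - 6) / [21] = (1/21)x^4 - (4/3)x^2 - (16/7)x
L_3(x) = (x + 4)(x + 2)(x + 1)(x - 6) / [-48] = -(1/48)x^4 - (1/48)x^3 + (7/12)x^2 + (19/12)x + 1
L_4(x) = (x + 4)(x + 2)(x + 1)x / [3360] = (1/3360)x^4 + (1/480)x^3 + (1/240)x^2 + (1/420)x
P(x) = (-1198)·L_0 + (-90)·L_1 + (-7)·L_2 + 2·L_3 + (-4858)·L_4
Only the coefficient of x^3 is needed; take it from each L_i and combine:
(-1198)·(-1/80) + (-90)·(1/32) + (-7)·(0) + 2·(-1/48) + (-4858)·(1/480) = 2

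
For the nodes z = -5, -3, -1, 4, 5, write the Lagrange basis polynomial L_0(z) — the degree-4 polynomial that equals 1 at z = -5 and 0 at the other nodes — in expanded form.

L_0(z) = (z + 3)(z + 1)(z - 4)(z - 5) / [(-2)·(-4)·(-9)·(-10)]
       = (z^4 - 5z^3 - 13z^2 + 53z + 60) / (720)

L_0(z) = (1/720)z^4 - (1/144)z^3 - (13/720)z^2 + (53/720)z + 1/12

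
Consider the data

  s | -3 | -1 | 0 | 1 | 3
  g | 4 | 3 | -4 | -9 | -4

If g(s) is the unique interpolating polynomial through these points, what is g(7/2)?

Using Newton's divided-difference form:
g[-3,-1] = (3 - 4) / (-1 - (-3)) = -1/2
g[-1,0] = (-4 - 3) / (0 - (-1)) = -7
g[0,1] = (-9 - (-4)) / (1 - 0) = -5
g[1,3] = (-4 - (-9)) / (3 - 1) = 5/2
g[-3,-1,0] = (-7 - (-1/2)) / (0 - (-3)) = -13/6
g[-1,0,1] = (-5 - (-7)) / (1 - (-1)) = 1
g[0,1,3] = (5/2 - (-5)) / (3 - 0) = 5/2
g[-3,-1,0,1] = (1 - (-13/6)) / (1 - (-3)) = 19/24
g[-1,0,1,3] = (5/2 - 1) / (3 - (-1)) = 3/8
g[-3,-1,0,1,3] = (3/8 - 19/24) / (3 - (-3)) = -5/72
g(7/2) = 4 + (-1/2)·(13/2) + (-13/6)·(13/2)·(9/2) + (19/24)·(13/2)·(9/2)·(7/2) + (-5/72)·(13/2)·(9/2)·(7/2)·(5/2) = 83/128

83/128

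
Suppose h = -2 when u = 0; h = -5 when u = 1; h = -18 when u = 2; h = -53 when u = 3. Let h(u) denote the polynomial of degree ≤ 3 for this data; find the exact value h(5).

Evaluate each Lagrange basis at u = 5:
L_0(5) = (4)·(3)·(2)/[(-1)·(-2)·(-3)] = -4
L_1(5) = (5)·(3)·(2)/[(1)·(-1)·(-2)] = 15
L_2(5) = (5)·(4)·(2)/[(2)·(1)·(-1)] = -20
L_3(5) = (5)·(4)·(3)/[(3)·(2)·(1)] = 10
Sum: (-2)·(-4) + (-5)·(15) + (-18)·(-20) + (-53)·(10) = -237

-237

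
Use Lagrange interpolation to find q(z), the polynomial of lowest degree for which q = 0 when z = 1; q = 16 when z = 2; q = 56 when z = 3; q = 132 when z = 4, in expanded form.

q(z) = 2z^3 + 2z - 4

Build the Lagrange basis polynomials:
L_0(z) = (z - 2)(z - 3)(z - 4) / [-6] = -(1/6)z^3 + (3/2)z^2 - (13/3)z + 4
L_1(z) = (z - 1)(z - 3)(z - 4) / [2] = (1/2)z^3 - 4z^2 + (19/2)z - 6
L_2(z) = (z - 1)(z - 2)(z - 4) / [-2] = -(1/2)z^3 + (7/2)z^2 - 7z + 4
L_3(z) = (z - 1)(z - 2)(z - 3) / [6] = (1/6)z^3 - z^2 + (11/6)z - 1
q(z) = 0·L_0 + 16·L_1 + 56·L_2 + 132·L_3
  0·L_0(z) = 0
  16·L_1(z) = 8z^3 - 64z^2 + 152z - 96
  56·L_2(z) = -28z^3 + 196z^2 - 392z + 224
  132·L_3(z) = 22z^3 - 132z^2 + 242z - 132
Adding term by term: 2z^3 + 2z - 4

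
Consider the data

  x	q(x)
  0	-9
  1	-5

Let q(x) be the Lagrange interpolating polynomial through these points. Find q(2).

-1

Evaluate each Lagrange basis at x = 2:
L_0(2) = (1)/[(-1)] = -1
L_1(2) = (2)/[(1)] = 2
Sum: (-9)·(-1) + (-5)·(2) = -1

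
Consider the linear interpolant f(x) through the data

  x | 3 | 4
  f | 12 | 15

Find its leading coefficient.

L_0(x) = (x - 4) / [-1] = -x + 4
L_1(x) = (x - 3) / [1] = x - 3
f(x) = 12·L_0 + 15·L_1
Only the coefficient of x is needed; take it from each L_i and combine:
12·(-1) + 15·(1) = 3

3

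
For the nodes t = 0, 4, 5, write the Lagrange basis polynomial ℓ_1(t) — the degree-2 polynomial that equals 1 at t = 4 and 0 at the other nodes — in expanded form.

ℓ_1(t) = -(1/4)t^2 + (5/4)t

ℓ_1(t) = t(t - 5) / [(4)·(-1)]
       = (t^2 - 5t) / (-4)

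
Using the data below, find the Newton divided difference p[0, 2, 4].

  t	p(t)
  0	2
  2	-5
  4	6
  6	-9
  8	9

9/4

p[0,2] = (-5 - 2) / (2 - 0) = -7/2
p[2,4] = (6 - (-5)) / (4 - 2) = 11/2
p[0,2,4] = (11/2 - (-7/2)) / (4 - 0) = 9/4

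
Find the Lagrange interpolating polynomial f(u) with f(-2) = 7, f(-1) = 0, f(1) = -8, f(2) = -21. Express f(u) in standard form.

f(u) = -u^3 - u^2 - 3u - 3

Build the Lagrange basis polynomials:
L_0(u) = (u + 1)(u - 1)(u - 2) / [-12] = -(1/12)u^3 + (1/6)u^2 + (1/12)u - 1/6
L_1(u) = (u + 2)(u - 1)(u - 2) / [6] = (1/6)u^3 - (1/6)u^2 - (2/3)u + 2/3
L_2(u) = (u + 2)(u + 1)(u - 2) / [-6] = -(1/6)u^3 - (1/6)u^2 + (2/3)u + 2/3
L_3(u) = (u + 2)(u + 1)(u - 1) / [12] = (1/12)u^3 + (1/6)u^2 - (1/12)u - 1/6
f(u) = 7·L_0 + 0·L_1 + (-8)·L_2 + (-21)·L_3
  7·L_0(u) = -(7/12)u^3 + (7/6)u^2 + (7/12)u - 7/6
  0·L_1(u) = 0
  (-8)·L_2(u) = (4/3)u^3 + (4/3)u^2 - (16/3)u - 16/3
  (-21)·L_3(u) = -(7/4)u^3 - (7/2)u^2 + (7/4)u + 7/2
Adding term by term: -u^3 - u^2 - 3u - 3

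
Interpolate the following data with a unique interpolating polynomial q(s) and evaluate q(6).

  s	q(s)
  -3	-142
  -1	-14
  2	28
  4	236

Using Newton's divided-difference form:
q[-3,-1] = (-14 - (-142)) / (-1 - (-3)) = 64
q[-1,2] = (28 - (-14)) / (2 - (-1)) = 14
q[2,4] = (236 - 28) / (4 - 2) = 104
q[-3,-1,2] = (14 - 64) / (2 - (-3)) = -10
q[-1,2,4] = (104 - 14) / (4 - (-1)) = 18
q[-3,-1,2,4] = (18 - (-10)) / (4 - (-3)) = 4
q(6) = -142 + 64·(9) + (-10)·(9)·(7) + 4·(9)·(7)·(4) = 812

812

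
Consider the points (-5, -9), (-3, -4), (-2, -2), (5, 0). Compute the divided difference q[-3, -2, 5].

q[-3,-2] = (-2 - (-4)) / (-2 - (-3)) = 2
q[-2,5] = (0 - (-2)) / (5 - (-2)) = 2/7
q[-3,-2,5] = (2/7 - 2) / (5 - (-3)) = -3/14

-3/14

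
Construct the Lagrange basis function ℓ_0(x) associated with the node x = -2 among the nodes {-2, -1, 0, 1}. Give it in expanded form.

ℓ_0(x) = (x + 1)x(x - 1) / [(-1)·(-2)·(-3)]
       = (x^3 - x) / (-6)

ℓ_0(x) = -(1/6)x^3 + (1/6)x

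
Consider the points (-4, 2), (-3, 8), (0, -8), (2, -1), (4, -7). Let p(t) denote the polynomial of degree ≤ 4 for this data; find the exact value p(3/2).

-26947/7168

Evaluate each Lagrange basis at t = 3/2:
L_0(3/2) = (9/2)·(3/2)·(-1/2)·(-5/2)/[(-1)·(-4)·(-6)·(-8)] = 45/1024
L_1(3/2) = (11/2)·(3/2)·(-1/2)·(-5/2)/[(1)·(-3)·(-5)·(-7)] = -11/112
L_2(3/2) = (11/2)·(9/2)·(-1/2)·(-5/2)/[(4)·(3)·(-2)·(-4)] = 165/512
L_3(3/2) = (11/2)·(9/2)·(3/2)·(-5/2)/[(6)·(5)·(2)·(-2)] = 99/128
L_4(3/2) = (11/2)·(9/2)·(3/2)·(-1/2)/[(8)·(7)·(4)·(2)] = -297/7168
Sum: 2·(45/1024) + 8·(-11/112) + (-8)·(165/512) + (-1)·(99/128) + (-7)·(-297/7168) = -26947/7168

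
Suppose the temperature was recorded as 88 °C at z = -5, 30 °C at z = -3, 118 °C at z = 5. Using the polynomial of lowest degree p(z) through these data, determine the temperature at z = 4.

Evaluate each Lagrange basis at z = 4:
L_0(4) = (7)·(-1)/[(-2)·(-10)] = -7/20
L_1(4) = (9)·(-1)/[(2)·(-8)] = 9/16
L_2(4) = (9)·(7)/[(10)·(8)] = 63/80
Sum: 88·(-7/20) + 30·(9/16) + 118·(63/80) = 79

79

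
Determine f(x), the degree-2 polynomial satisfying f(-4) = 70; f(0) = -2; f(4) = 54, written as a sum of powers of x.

L_0(x) = x(x - 4) / [32] = (1/32)x^2 - (1/8)x
L_1(x) = (x + 4)(x - 4) / [-16] = -(1/16)x^2 + 1
L_2(x) = (x + 4)x / [32] = (1/32)x^2 + (1/8)x
f(x) = 70·L_0 + (-2)·L_1 + 54·L_2
  70·L_0(x) = (35/16)x^2 - (35/4)x
  (-2)·L_1(x) = (1/8)x^2 - 2
  54·L_2(x) = (27/16)x^2 + (27/4)x
Adding term by term: 4x^2 - 2x - 2

f(x) = 4x^2 - 2x - 2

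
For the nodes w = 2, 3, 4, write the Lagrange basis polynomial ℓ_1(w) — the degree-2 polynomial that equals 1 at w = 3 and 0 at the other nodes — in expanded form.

ℓ_1(w) = -w^2 + 6w - 8

ℓ_1(w) = (w - 2)(w - 4) / [(1)·(-1)]
       = (w^2 - 6w + 8) / (-1)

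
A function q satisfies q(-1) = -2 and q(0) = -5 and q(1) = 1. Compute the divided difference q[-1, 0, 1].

9/2

q[-1,0] = (-5 - (-2)) / (0 - (-1)) = -3
q[0,1] = (1 - (-5)) / (1 - 0) = 6
q[-1,0,1] = (6 - (-3)) / (1 - (-1)) = 9/2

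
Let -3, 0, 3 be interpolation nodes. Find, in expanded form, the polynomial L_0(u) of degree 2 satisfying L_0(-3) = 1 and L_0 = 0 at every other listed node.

L_0(u) = (1/18)u^2 - (1/6)u

L_0(u) = u(u - 3) / [(-3)·(-6)]
       = (u^2 - 3u) / (18)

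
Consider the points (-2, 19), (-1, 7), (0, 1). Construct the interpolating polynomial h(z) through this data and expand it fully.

h(z) = 3z^2 - 3z + 1

Build the Lagrange basis polynomials:
L_0(z) = (z + 1)z / [2] = (1/2)z^2 + (1/2)z
L_1(z) = (z + 2)z / [-1] = -z^2 - 2z
L_2(z) = (z + 2)(z + 1) / [2] = (1/2)z^2 + (3/2)z + 1
h(z) = 19·L_0 + 7·L_1 + 1·L_2
  19·L_0(z) = (19/2)z^2 + (19/2)z
  7·L_1(z) = -7z^2 - 14z
  1·L_2(z) = (1/2)z^2 + (3/2)z + 1
Adding term by term: 3z^2 - 3z + 1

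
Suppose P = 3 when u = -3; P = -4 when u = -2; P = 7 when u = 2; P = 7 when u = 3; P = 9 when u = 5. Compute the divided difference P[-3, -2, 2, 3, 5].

P[-3,-2] = (-4 - 3) / (-2 - (-3)) = -7
P[-2,2] = (7 - (-4)) / (2 - (-2)) = 11/4
P[2,3] = (7 - 7) / (3 - 2) = 0
P[3,5] = (9 - 7) / (5 - 3) = 1
P[-3,-2,2] = (11/4 - (-7)) / (2 - (-3)) = 39/20
P[-2,2,3] = (0 - 11/4) / (3 - (-2)) = -11/20
P[2,3,5] = (1 - 0) / (5 - 2) = 1/3
P[-3,-2,2,3] = (-11/20 - 39/20) / (3 - (-3)) = -5/12
P[-2,2,3,5] = (1/3 - (-11/20)) / (5 - (-2)) = 53/420
P[-3,-2,2,3,5] = (53/420 - (-5/12)) / (5 - (-3)) = 19/280

19/280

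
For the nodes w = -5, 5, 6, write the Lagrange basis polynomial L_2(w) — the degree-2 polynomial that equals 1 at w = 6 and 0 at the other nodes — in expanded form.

L_2(w) = (w + 5)(w - 5) / [(11)·(1)]
       = (w^2 - 25) / (11)

L_2(w) = (1/11)w^2 - 25/11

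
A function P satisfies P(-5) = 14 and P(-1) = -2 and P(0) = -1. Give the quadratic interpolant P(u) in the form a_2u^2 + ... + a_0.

P(u) = u^2 + 2u - 1

Build the Lagrange basis polynomials:
L_0(u) = (u + 1)u / [20] = (1/20)u^2 + (1/20)u
L_1(u) = (u + 5)u / [-4] = -(1/4)u^2 - (5/4)u
L_2(u) = (u + 5)(u + 1) / [5] = (1/5)u^2 + (6/5)u + 1
P(u) = 14·L_0 + (-2)·L_1 + (-1)·L_2
  14·L_0(u) = (7/10)u^2 + (7/10)u
  (-2)·L_1(u) = (1/2)u^2 + (5/2)u
  (-1)·L_2(u) = -(1/5)u^2 - (6/5)u - 1
Adding term by term: u^2 + 2u - 1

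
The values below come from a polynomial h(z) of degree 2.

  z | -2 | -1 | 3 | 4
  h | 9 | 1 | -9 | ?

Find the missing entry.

The 3 known values determine h uniquely (degree ≤ 2).
L_0(4) = (5)·(1)/[(-1)·(-5)] = 1
L_1(4) = (6)·(1)/[(1)·(-4)] = -3/2
L_2(4) = (6)·(5)/[(5)·(4)] = 3/2
Sum: 9·(1) + 1·(-3/2) + (-9)·(3/2) = -6

-6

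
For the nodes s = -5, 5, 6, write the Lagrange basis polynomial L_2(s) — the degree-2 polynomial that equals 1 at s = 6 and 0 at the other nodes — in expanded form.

L_2(s) = (s + 5)(s - 5) / [(11)·(1)]
       = (s^2 - 25) / (11)

L_2(s) = (1/11)s^2 - 25/11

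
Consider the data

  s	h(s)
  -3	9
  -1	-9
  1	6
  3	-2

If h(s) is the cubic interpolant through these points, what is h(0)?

L_0(0) = (1)·(-1)·(-3)/[(-2)·(-4)·(-6)] = -1/16
L_1(0) = (3)·(-1)·(-3)/[(2)·(-2)·(-4)] = 9/16
L_2(0) = (3)·(1)·(-3)/[(4)·(2)·(-2)] = 9/16
L_3(0) = (3)·(1)·(-1)/[(6)·(4)·(2)] = -1/16
Sum: 9·(-1/16) + (-9)·(9/16) + 6·(9/16) + (-2)·(-1/16) = -17/8

-17/8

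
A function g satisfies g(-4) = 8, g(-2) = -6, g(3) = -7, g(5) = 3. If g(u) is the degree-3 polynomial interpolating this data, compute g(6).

Evaluate each Lagrange basis at u = 6:
L_0(6) = (8)·(3)·(1)/[(-2)·(-7)·(-9)] = -4/21
L_1(6) = (10)·(3)·(1)/[(2)·(-5)·(-7)] = 3/7
L_2(6) = (10)·(8)·(1)/[(7)·(5)·(-2)] = -8/7
L_3(6) = (10)·(8)·(3)/[(9)·(7)·(2)] = 40/21
Sum: 8·(-4/21) + (-6)·(3/7) + (-7)·(-8/7) + 3·(40/21) = 202/21

202/21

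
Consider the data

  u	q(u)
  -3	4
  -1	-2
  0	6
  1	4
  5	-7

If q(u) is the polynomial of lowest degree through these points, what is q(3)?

-569/20

Evaluate each Lagrange basis at u = 3:
L_0(3) = (4)·(3)·(2)·(-2)/[(-2)·(-3)·(-4)·(-8)] = -1/4
L_1(3) = (6)·(3)·(2)·(-2)/[(2)·(-1)·(-2)·(-6)] = 3
L_2(3) = (6)·(4)·(2)·(-2)/[(3)·(1)·(-1)·(-5)] = -32/5
L_3(3) = (6)·(4)·(3)·(-2)/[(4)·(2)·(1)·(-4)] = 9/2
L_4(3) = (6)·(4)·(3)·(2)/[(8)·(6)·(5)·(4)] = 3/20
Sum: 4·(-1/4) + (-2)·(3) + 6·(-32/5) + 4·(9/2) + (-7)·(3/20) = -569/20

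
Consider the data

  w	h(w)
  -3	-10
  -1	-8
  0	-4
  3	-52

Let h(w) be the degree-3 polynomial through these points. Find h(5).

-194

Using Newton's divided-difference form:
h[-3,-1] = (-8 - (-10)) / (-1 - (-3)) = 1
h[-1,0] = (-4 - (-8)) / (0 - (-1)) = 4
h[0,3] = (-52 - (-4)) / (3 - 0) = -16
h[-3,-1,0] = (4 - 1) / (0 - (-3)) = 1
h[-1,0,3] = (-16 - 4) / (3 - (-1)) = -5
h[-3,-1,0,3] = (-5 - 1) / (3 - (-3)) = -1
h(5) = -10 + 1·(8) + 1·(8)·(6) + (-1)·(8)·(6)·(5) = -194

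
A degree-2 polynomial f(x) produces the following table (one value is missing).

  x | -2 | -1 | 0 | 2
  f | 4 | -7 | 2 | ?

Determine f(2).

The 3 known values determine f uniquely (degree ≤ 2).
Evaluate each Lagrange basis at x = 2:
L_0(2) = (3)·(2)/[(-1)·(-2)] = 3
L_1(2) = (4)·(2)/[(1)·(-1)] = -8
L_2(2) = (4)·(3)/[(2)·(1)] = 6
Sum: 4·(3) + (-7)·(-8) + 2·(6) = 80

80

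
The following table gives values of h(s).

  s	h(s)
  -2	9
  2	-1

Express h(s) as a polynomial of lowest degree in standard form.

L_0(s) = (s - 2) / [-4] = -(1/4)s + 1/2
L_1(s) = (s + 2) / [4] = (1/4)s + 1/2
h(s) = 9·L_0 + (-1)·L_1
  9·L_0(s) = -(9/4)s + 9/2
  (-1)·L_1(s) = -(1/4)s - 1/2
Adding term by term: -(5/2)s + 4

h(s) = -(5/2)s + 4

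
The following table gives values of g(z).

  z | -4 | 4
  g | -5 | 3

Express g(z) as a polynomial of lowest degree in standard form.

Build the Lagrange basis polynomials:
L_0(z) = (z - 4) / [-8] = -(1/8)z + 1/2
L_1(z) = (z + 4) / [8] = (1/8)z + 1/2
g(z) = (-5)·L_0 + 3·L_1
  (-5)·L_0(z) = (5/8)z - 5/2
  3·L_1(z) = (3/8)z + 3/2
Adding term by term: z - 1

g(z) = z - 1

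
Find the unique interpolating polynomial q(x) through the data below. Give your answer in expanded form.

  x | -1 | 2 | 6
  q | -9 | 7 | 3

q(x) = -(19/21)x^2 + (131/21)x - 13/7

L_0(x) = (x - 2)(x - 6) / [21] = (1/21)x^2 - (8/21)x + 4/7
L_1(x) = (x + 1)(x - 6) / [-12] = -(1/12)x^2 + (5/12)x + 1/2
L_2(x) = (x + 1)(x - 2) / [28] = (1/28)x^2 - (1/28)x - 1/14
q(x) = (-9)·L_0 + 7·L_1 + 3·L_2
  (-9)·L_0(x) = -(3/7)x^2 + (24/7)x - 36/7
  7·L_1(x) = -(7/12)x^2 + (35/12)x + 7/2
  3·L_2(x) = (3/28)x^2 - (3/28)x - 3/14
Adding term by term: -(19/21)x^2 + (131/21)x - 13/7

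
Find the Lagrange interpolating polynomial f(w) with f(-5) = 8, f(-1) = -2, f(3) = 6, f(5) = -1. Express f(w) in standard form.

f(w) = -(71/480)w^3 + (19/160)w^2 + (1343/480)w + 17/32

Build the Lagrange basis polynomials:
L_0(w) = (w + 1)(w - 3)(w - 5) / [-320] = -(1/320)w^3 + (7/320)w^2 - (7/320)w - 3/64
L_1(w) = (w + 5)(w - 3)(w - 5) / [96] = (1/96)w^3 - (1/32)w^2 - (25/96)w + 25/32
L_2(w) = (w + 5)(w + 1)(w - 5) / [-64] = -(1/64)w^3 - (1/64)w^2 + (25/64)w + 25/64
L_3(w) = (w + 5)(w + 1)(w - 3) / [120] = (1/120)w^3 + (1/40)w^2 - (13/120)w - 1/8
f(w) = 8·L_0 + (-2)·L_1 + 6·L_2 + (-1)·L_3
  8·L_0(w) = -(1/40)w^3 + (7/40)w^2 - (7/40)w - 3/8
  (-2)·L_1(w) = -(1/48)w^3 + (1/16)w^2 + (25/48)w - 25/16
  6·L_2(w) = -(3/32)w^3 - (3/32)w^2 + (75/32)w + 75/32
  (-1)·L_3(w) = -(1/120)w^3 - (1/40)w^2 + (13/120)w + 1/8
Adding term by term: -(71/480)w^3 + (19/160)w^2 + (1343/480)w + 17/32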